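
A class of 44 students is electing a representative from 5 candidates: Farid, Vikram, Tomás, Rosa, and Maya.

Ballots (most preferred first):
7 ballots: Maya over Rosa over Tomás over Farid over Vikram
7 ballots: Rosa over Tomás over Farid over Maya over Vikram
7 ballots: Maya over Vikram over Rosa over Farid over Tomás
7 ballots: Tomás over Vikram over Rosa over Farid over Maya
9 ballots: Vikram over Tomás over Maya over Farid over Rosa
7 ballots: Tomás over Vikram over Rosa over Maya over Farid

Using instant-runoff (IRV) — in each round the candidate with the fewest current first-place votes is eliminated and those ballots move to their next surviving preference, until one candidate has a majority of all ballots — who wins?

Round 1: Farid 0, Vikram 9, Tomás 14, Rosa 7, Maya 14. Farid eliminated.
Round 2: Vikram 9, Tomás 14, Rosa 7, Maya 14. Rosa eliminated.
Round 3: Vikram 9, Tomás 21, Maya 14. Vikram eliminated.
Round 4: Tomás 30, Maya 14. Tomás has a majority (≥23).

Tomás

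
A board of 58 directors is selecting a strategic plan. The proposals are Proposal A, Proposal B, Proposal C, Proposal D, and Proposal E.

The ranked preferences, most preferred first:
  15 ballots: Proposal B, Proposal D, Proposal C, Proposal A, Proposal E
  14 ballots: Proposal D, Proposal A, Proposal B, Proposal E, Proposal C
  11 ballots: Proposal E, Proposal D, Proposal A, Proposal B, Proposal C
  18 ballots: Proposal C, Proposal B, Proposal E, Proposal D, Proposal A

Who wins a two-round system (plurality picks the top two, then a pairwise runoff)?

Round 1 first-place votes: Proposal A 0, Proposal B 15, Proposal C 18, Proposal D 14, Proposal E 11. Proposal C and Proposal B advance.
Runoff: Proposal C is ranked above Proposal B on 18 ballots, Proposal B above Proposal C on 40.

Proposal B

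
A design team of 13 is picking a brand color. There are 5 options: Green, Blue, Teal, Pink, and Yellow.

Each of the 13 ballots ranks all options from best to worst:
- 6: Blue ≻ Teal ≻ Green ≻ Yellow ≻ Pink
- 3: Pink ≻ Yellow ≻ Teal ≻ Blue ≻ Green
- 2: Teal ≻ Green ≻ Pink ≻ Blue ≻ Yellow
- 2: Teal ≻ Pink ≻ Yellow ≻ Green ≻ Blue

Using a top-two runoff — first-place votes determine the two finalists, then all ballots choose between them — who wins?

Round 1 first-place votes: Green 0, Blue 6, Teal 4, Pink 3, Yellow 0. Blue and Teal advance.
Runoff: Blue is ranked above Teal on 6 ballots, Teal above Blue on 7.

Teal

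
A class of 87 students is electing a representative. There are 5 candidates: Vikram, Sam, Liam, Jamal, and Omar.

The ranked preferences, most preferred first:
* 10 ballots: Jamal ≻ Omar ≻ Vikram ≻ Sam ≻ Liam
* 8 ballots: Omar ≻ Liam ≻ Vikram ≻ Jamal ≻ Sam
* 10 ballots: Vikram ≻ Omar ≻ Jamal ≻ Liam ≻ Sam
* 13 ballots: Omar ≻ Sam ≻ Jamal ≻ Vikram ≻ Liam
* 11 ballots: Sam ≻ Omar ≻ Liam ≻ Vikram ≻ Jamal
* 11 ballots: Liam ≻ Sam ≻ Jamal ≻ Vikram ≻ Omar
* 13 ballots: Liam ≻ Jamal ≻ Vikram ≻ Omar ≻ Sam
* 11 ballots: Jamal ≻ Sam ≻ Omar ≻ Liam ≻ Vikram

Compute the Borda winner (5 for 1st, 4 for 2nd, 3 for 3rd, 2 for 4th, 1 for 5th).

Vikram: 10×3 + 8×3 + 10×5 + 13×2 + 11×2 + 11×2 + 13×3 + 11×1 = 224
Sam: 10×2 + 8×1 + 10×1 + 13×4 + 11×5 + 11×4 + 13×1 + 11×4 = 246
Liam: 10×1 + 8×4 + 10×2 + 13×1 + 11×3 + 11×5 + 13×5 + 11×2 = 250
Jamal: 10×5 + 8×2 + 10×3 + 13×3 + 11×1 + 11×3 + 13×4 + 11×5 = 286
Omar: 10×4 + 8×5 + 10×4 + 13×5 + 11×4 + 11×1 + 13×2 + 11×3 = 299

Omar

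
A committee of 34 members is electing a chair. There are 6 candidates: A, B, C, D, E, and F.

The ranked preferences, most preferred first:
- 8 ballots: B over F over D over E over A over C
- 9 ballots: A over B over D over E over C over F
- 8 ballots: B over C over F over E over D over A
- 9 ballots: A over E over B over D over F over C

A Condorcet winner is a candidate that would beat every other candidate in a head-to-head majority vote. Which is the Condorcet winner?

A

A vs B: 18–16
A vs C: 26–8
A vs D: 18–16
A vs E: 18–16
A vs F: 18–16
A beats every other candidate.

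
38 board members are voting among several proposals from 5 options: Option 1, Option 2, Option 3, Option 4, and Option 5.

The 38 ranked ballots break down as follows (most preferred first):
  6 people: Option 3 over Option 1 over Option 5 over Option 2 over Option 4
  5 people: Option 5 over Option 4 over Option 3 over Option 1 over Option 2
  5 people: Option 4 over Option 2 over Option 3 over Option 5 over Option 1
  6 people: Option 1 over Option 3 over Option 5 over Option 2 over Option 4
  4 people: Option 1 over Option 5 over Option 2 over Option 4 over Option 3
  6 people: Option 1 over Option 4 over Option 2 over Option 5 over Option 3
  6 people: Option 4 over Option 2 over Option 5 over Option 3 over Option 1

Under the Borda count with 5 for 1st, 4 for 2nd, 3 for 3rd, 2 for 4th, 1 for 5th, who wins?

Option 1: 6×4 + 5×2 + 5×1 + 6×5 + 4×5 + 6×5 + 6×1 = 125
Option 2: 6×2 + 5×1 + 5×4 + 6×2 + 4×3 + 6×3 + 6×4 = 103
Option 3: 6×5 + 5×3 + 5×3 + 6×4 + 4×1 + 6×1 + 6×2 = 106
Option 4: 6×1 + 5×4 + 5×5 + 6×1 + 4×2 + 6×4 + 6×5 = 119
Option 5: 6×3 + 5×5 + 5×2 + 6×3 + 4×4 + 6×2 + 6×3 = 117

Option 1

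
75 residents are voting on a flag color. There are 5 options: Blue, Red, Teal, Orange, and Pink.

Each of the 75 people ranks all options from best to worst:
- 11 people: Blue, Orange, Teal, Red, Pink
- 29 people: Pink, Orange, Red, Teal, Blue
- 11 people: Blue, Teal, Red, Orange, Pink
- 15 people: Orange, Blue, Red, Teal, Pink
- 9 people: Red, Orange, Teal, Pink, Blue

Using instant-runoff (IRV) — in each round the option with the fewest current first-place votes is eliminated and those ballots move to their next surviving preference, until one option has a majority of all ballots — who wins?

Orange

Round 1: Blue 22, Red 9, Teal 0, Orange 15, Pink 29. Teal eliminated.
Round 2: Blue 22, Red 9, Orange 15, Pink 29. Red eliminated.
Round 3: Blue 22, Orange 24, Pink 29. Blue eliminated.
Round 4: Orange 46, Pink 29. Orange has a majority (≥38).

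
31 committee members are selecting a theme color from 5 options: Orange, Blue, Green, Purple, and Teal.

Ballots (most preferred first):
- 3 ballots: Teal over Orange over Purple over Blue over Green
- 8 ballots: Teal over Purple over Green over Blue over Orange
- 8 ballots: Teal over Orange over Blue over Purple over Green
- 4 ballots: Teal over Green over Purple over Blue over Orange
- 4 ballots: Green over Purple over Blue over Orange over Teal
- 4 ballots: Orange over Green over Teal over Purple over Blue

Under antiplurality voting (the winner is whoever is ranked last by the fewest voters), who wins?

Last-place votes: Orange 12, Blue 4, Green 11, Purple 0, Teal 4.

Purple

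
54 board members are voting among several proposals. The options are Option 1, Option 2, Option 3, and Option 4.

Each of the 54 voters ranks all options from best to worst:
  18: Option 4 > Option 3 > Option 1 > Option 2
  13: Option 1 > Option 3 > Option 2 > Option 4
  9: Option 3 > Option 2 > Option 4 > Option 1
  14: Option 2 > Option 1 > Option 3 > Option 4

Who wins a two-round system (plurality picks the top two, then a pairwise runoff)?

Round 1 first-place votes: Option 1 13, Option 2 14, Option 3 9, Option 4 18. Option 4 and Option 2 advance.
Runoff: Option 4 is ranked above Option 2 on 18 ballots, Option 2 above Option 4 on 36.

Option 2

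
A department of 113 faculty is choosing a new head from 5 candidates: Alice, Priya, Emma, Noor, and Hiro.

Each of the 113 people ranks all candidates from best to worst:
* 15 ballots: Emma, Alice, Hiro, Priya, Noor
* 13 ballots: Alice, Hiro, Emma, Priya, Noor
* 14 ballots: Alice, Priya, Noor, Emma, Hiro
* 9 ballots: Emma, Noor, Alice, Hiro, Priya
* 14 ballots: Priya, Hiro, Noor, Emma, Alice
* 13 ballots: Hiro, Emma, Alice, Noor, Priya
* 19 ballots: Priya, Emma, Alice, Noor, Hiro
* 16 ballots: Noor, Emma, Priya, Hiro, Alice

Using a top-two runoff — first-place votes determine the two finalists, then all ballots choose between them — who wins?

Alice

Round 1 first-place votes: Alice 27, Priya 33, Emma 24, Noor 16, Hiro 13. Priya and Alice advance.
Runoff: Priya is ranked above Alice on 49 ballots, Alice above Priya on 64.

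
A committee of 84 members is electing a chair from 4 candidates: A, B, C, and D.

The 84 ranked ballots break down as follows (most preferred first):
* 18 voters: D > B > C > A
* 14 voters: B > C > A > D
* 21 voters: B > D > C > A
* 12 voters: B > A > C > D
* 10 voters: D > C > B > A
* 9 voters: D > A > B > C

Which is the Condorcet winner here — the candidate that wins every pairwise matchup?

B

B vs A: 75–9
B vs C: 74–10
B vs D: 47–37
B beats every other candidate.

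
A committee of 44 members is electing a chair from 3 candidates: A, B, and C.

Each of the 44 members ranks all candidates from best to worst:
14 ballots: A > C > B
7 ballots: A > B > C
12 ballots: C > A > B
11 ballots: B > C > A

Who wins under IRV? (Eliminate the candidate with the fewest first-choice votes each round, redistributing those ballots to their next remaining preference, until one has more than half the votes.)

C

Round 1: A 21, B 11, C 12. B eliminated.
Round 2: A 21, C 23. C has a majority (≥23).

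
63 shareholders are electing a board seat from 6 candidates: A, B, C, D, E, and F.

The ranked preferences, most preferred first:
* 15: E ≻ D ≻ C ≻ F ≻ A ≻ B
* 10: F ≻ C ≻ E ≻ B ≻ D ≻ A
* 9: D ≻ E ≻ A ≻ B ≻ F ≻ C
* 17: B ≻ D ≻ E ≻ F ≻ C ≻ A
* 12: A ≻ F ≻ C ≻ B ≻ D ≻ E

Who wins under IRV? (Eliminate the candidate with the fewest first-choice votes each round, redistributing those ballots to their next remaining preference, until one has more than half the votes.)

Round 1: A 12, B 17, C 0, D 9, E 15, F 10. C eliminated.
Round 2: A 12, B 17, D 9, E 15, F 10. D eliminated.
Round 3: A 12, B 17, E 24, F 10. F eliminated.
Round 4: A 12, B 17, E 34. E has a majority (≥32).

E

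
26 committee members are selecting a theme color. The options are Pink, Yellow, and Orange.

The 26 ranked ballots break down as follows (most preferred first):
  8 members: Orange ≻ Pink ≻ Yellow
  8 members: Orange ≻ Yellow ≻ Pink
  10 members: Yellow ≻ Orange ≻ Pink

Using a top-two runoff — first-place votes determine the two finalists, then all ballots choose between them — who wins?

Orange

Round 1 first-place votes: Pink 0, Yellow 10, Orange 16. Orange and Yellow advance.
Runoff: Orange is ranked above Yellow on 16 ballots, Yellow above Orange on 10.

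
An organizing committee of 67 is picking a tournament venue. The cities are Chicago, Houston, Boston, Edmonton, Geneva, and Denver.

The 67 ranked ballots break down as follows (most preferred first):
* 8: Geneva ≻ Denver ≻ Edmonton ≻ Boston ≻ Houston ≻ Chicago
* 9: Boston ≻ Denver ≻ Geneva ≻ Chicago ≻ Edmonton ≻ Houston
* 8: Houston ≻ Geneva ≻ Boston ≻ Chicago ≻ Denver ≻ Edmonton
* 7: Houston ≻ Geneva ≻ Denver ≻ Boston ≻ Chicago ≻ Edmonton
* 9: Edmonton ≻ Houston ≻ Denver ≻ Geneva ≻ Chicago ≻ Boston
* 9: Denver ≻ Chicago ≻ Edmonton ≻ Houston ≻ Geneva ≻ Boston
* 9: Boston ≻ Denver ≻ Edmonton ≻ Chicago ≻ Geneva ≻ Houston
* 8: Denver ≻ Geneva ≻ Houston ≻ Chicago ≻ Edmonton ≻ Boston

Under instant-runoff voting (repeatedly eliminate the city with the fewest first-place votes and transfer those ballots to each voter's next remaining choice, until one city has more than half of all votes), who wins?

Round 1: Chicago 0, Houston 15, Boston 18, Edmonton 9, Geneva 8, Denver 17. Chicago eliminated.
Round 2: Houston 15, Boston 18, Edmonton 9, Geneva 8, Denver 17. Geneva eliminated.
Round 3: Houston 15, Boston 18, Edmonton 9, Denver 25. Edmonton eliminated.
Round 4: Houston 24, Boston 18, Denver 25. Boston eliminated.
Round 5: Houston 24, Denver 43. Denver has a majority (≥34).

Denver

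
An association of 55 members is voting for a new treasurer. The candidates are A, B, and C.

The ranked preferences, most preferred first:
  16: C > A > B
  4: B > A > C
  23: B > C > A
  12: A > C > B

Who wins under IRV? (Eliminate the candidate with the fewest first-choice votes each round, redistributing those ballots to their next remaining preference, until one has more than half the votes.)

C

Round 1: A 12, B 27, C 16. A eliminated.
Round 2: B 27, C 28. C has a majority (≥28).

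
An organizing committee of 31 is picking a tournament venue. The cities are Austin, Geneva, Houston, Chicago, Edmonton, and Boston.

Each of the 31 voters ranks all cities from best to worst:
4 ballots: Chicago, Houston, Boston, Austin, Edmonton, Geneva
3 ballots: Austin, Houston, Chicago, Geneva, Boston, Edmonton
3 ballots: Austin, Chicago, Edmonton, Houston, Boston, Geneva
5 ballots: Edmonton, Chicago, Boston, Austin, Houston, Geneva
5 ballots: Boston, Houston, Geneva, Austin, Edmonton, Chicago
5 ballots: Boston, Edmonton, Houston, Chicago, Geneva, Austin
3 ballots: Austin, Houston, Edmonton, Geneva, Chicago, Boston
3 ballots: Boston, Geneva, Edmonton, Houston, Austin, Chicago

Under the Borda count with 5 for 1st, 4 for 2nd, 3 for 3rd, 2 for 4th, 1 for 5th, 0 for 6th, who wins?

Boston

Austin: 4×2 + 3×5 + 3×5 + 5×2 + 5×2 + 5×0 + 3×5 + 3×1 = 76
Geneva: 4×0 + 3×2 + 3×0 + 5×0 + 5×3 + 5×1 + 3×2 + 3×4 = 44
Houston: 4×4 + 3×4 + 3×2 + 5×1 + 5×4 + 5×3 + 3×4 + 3×2 = 92
Chicago: 4×5 + 3×3 + 3×4 + 5×4 + 5×0 + 5×2 + 3×1 + 3×0 = 74
Edmonton: 4×1 + 3×0 + 3×3 + 5×5 + 5×1 + 5×4 + 3×3 + 3×3 = 81
Boston: 4×3 + 3×1 + 3×1 + 5×3 + 5×5 + 5×5 + 3×0 + 3×5 = 98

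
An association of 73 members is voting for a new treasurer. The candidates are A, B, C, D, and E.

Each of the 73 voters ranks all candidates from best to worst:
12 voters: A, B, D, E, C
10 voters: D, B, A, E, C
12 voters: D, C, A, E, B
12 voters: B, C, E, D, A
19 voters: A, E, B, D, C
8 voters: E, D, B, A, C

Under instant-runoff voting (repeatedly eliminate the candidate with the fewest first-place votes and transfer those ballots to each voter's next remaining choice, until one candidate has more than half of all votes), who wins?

Round 1: A 31, B 12, C 0, D 22, E 8. C eliminated.
Round 2: A 31, B 12, D 22, E 8. E eliminated.
Round 3: A 31, B 12, D 30. B eliminated.
Round 4: A 31, D 42. D has a majority (≥37).

D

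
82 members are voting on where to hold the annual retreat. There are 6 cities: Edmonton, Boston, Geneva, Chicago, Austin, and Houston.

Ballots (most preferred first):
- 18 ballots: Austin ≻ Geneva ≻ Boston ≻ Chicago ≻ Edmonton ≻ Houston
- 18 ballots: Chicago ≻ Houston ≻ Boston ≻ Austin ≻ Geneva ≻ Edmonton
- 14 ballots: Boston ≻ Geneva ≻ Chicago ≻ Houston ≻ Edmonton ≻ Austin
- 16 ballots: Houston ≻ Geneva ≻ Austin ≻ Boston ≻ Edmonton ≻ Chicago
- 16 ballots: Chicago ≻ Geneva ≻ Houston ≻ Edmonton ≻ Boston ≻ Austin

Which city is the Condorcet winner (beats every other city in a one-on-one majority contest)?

Geneva vs Edmonton: 82–0
Geneva vs Boston: 50–32
Geneva vs Chicago: 48–34
Geneva vs Austin: 46–36
Geneva vs Houston: 48–34
Geneva beats every other city.

Geneva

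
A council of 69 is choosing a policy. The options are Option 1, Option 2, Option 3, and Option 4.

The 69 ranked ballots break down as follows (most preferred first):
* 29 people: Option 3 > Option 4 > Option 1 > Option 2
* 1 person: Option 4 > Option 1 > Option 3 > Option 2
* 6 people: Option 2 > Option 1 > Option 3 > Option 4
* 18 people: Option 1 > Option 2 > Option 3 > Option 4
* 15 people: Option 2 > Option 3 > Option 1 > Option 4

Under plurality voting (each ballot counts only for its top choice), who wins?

Option 3

First-place votes: Option 1 18, Option 2 21, Option 3 29, Option 4 1.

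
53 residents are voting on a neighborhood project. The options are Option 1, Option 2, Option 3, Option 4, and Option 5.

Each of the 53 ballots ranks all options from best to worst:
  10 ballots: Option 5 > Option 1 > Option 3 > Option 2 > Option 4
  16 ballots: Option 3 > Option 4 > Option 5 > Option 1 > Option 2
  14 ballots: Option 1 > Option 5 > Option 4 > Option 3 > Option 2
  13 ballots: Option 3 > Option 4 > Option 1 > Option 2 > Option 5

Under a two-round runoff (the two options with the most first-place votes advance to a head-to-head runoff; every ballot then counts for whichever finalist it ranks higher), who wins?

Option 3

Round 1 first-place votes: Option 1 14, Option 2 0, Option 3 29, Option 4 0, Option 5 10. Option 3 and Option 1 advance.
Runoff: Option 3 is ranked above Option 1 on 29 ballots, Option 1 above Option 3 on 24.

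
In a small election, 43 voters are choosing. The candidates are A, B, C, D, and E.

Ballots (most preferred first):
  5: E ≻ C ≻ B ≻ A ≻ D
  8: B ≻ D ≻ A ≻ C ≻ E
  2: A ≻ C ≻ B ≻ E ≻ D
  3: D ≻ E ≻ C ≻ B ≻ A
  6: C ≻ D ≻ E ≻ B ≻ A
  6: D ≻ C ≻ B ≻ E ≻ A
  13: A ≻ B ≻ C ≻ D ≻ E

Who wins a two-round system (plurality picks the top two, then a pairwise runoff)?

D

Round 1 first-place votes: A 15, B 8, C 6, D 9, E 5. A and D advance.
Runoff: A is ranked above D on 20 ballots, D above A on 23.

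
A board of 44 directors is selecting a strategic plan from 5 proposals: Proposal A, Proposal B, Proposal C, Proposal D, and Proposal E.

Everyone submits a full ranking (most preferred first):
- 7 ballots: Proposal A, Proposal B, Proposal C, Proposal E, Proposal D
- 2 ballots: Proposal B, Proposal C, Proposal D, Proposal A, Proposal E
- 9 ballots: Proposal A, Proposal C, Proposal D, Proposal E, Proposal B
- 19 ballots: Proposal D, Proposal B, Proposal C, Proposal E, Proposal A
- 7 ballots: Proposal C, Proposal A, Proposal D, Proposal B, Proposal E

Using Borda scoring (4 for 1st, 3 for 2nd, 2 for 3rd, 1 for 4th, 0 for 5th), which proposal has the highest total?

Proposal C

Proposal A: 7×4 + 2×1 + 9×4 + 19×0 + 7×3 = 87
Proposal B: 7×3 + 2×4 + 9×0 + 19×3 + 7×1 = 93
Proposal C: 7×2 + 2×3 + 9×3 + 19×2 + 7×4 = 113
Proposal D: 7×0 + 2×2 + 9×2 + 19×4 + 7×2 = 112
Proposal E: 7×1 + 2×0 + 9×1 + 19×1 + 7×0 = 35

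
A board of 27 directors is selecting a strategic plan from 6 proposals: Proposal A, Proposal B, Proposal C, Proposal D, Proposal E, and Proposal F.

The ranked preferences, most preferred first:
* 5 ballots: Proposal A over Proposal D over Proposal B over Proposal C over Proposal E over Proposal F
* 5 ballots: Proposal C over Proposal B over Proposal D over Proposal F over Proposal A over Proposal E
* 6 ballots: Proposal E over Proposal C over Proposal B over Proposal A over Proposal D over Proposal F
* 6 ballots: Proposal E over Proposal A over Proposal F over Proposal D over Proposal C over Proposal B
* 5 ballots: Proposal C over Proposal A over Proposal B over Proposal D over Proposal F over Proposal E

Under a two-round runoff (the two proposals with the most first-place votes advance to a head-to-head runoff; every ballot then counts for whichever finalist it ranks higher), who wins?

Proposal C

Round 1 first-place votes: Proposal A 5, Proposal B 0, Proposal C 10, Proposal D 0, Proposal E 12, Proposal F 0. Proposal E and Proposal C advance.
Runoff: Proposal E is ranked above Proposal C on 12 ballots, Proposal C above Proposal E on 15.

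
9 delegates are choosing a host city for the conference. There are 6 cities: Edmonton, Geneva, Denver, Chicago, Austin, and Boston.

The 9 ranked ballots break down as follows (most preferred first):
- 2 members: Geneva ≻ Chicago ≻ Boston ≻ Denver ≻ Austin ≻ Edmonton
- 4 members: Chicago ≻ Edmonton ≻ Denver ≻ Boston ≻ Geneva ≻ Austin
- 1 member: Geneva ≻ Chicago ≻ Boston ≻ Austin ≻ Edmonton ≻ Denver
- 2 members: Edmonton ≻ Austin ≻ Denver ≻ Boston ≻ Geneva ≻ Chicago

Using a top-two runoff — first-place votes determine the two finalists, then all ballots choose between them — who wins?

Round 1 first-place votes: Edmonton 2, Geneva 3, Denver 0, Chicago 4, Austin 0, Boston 0. Chicago and Geneva advance.
Runoff: Chicago is ranked above Geneva on 4 ballots, Geneva above Chicago on 5.

Geneva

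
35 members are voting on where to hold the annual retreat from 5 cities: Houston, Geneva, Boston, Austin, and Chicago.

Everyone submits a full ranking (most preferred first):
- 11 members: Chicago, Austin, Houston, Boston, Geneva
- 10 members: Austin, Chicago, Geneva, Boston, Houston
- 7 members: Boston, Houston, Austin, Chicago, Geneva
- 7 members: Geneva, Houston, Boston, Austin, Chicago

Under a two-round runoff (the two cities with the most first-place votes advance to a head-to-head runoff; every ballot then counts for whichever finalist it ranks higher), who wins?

Round 1 first-place votes: Houston 0, Geneva 7, Boston 7, Austin 10, Chicago 11. Chicago and Austin advance.
Runoff: Chicago is ranked above Austin on 11 ballots, Austin above Chicago on 24.

Austin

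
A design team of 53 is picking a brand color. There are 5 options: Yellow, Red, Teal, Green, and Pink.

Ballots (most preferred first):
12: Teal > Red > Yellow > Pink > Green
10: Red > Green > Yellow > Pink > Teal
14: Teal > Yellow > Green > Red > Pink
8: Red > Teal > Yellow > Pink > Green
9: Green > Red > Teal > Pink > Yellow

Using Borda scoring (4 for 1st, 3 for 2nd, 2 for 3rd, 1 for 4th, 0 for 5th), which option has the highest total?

Red

Yellow: 12×2 + 10×2 + 14×3 + 8×2 + 9×0 = 102
Red: 12×3 + 10×4 + 14×1 + 8×4 + 9×3 = 149
Teal: 12×4 + 10×0 + 14×4 + 8×3 + 9×2 = 146
Green: 12×0 + 10×3 + 14×2 + 8×0 + 9×4 = 94
Pink: 12×1 + 10×1 + 14×0 + 8×1 + 9×1 = 39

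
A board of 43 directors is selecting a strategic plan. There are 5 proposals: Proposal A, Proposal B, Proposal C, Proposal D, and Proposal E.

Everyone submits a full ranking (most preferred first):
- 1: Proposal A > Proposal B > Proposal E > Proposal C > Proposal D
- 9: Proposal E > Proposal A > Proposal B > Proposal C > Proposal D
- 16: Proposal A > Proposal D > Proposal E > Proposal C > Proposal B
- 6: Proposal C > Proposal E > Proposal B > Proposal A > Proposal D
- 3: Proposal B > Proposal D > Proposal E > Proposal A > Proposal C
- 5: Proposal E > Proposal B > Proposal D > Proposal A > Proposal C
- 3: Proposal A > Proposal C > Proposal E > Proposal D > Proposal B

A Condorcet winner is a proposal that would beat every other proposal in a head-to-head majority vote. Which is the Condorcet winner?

Proposal E vs Proposal A: 23–20
Proposal E vs Proposal B: 39–4
Proposal E vs Proposal C: 34–9
Proposal E vs Proposal D: 24–19
Proposal E beats every other proposal.

Proposal E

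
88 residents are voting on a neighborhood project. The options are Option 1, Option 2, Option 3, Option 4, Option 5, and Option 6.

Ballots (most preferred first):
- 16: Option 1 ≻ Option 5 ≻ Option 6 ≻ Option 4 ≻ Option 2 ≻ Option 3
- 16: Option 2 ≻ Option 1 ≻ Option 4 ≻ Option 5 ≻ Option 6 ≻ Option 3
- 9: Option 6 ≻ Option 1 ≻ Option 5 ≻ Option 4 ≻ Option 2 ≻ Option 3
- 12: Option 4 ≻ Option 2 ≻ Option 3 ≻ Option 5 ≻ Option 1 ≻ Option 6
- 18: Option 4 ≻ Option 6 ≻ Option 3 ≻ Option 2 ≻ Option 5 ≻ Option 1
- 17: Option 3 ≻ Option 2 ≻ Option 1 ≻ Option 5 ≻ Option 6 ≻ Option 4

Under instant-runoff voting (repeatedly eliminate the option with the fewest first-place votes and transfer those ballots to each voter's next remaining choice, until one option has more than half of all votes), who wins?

Round 1: Option 1 16, Option 2 16, Option 3 17, Option 4 30, Option 5 0, Option 6 9. Option 5 eliminated.
Round 2: Option 1 16, Option 2 16, Option 3 17, Option 4 30, Option 6 9. Option 6 eliminated.
Round 3: Option 1 25, Option 2 16, Option 3 17, Option 4 30. Option 2 eliminated.
Round 4: Option 1 41, Option 3 17, Option 4 30. Option 3 eliminated.
Round 5: Option 1 58, Option 4 30. Option 1 has a majority (≥45).

Option 1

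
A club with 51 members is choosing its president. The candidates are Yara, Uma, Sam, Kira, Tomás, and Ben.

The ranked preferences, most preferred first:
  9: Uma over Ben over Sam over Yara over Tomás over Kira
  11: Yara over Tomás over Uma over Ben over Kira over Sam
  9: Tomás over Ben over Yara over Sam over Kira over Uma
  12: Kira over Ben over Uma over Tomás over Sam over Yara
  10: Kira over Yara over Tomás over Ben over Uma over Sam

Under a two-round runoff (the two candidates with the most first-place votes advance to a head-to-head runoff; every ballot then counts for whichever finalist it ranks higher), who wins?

Yara

Round 1 first-place votes: Yara 11, Uma 9, Sam 0, Kira 22, Tomás 9, Ben 0. Kira and Yara advance.
Runoff: Kira is ranked above Yara on 22 ballots, Yara above Kira on 29.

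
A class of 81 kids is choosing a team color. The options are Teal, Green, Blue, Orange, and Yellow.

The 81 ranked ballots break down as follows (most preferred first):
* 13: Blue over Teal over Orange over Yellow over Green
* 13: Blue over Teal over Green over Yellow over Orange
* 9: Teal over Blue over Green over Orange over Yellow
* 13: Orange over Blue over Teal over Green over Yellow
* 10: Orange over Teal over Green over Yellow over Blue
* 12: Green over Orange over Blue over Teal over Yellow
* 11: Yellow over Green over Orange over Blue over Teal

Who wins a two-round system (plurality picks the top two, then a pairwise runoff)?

Orange

Round 1 first-place votes: Teal 9, Green 12, Blue 26, Orange 23, Yellow 11. Blue and Orange advance.
Runoff: Blue is ranked above Orange on 35 ballots, Orange above Blue on 46.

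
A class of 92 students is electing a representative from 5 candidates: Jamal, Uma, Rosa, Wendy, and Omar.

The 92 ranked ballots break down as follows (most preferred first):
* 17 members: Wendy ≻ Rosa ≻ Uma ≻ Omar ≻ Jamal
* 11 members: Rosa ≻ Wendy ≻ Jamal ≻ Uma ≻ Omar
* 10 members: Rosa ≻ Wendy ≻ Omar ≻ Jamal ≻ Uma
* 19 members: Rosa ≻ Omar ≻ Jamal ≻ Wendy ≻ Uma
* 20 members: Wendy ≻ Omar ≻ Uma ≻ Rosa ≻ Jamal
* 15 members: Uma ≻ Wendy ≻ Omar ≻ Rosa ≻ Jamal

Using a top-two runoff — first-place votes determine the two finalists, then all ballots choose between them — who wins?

Round 1 first-place votes: Jamal 0, Uma 15, Rosa 40, Wendy 37, Omar 0. Rosa and Wendy advance.
Runoff: Rosa is ranked above Wendy on 40 ballots, Wendy above Rosa on 52.

Wendy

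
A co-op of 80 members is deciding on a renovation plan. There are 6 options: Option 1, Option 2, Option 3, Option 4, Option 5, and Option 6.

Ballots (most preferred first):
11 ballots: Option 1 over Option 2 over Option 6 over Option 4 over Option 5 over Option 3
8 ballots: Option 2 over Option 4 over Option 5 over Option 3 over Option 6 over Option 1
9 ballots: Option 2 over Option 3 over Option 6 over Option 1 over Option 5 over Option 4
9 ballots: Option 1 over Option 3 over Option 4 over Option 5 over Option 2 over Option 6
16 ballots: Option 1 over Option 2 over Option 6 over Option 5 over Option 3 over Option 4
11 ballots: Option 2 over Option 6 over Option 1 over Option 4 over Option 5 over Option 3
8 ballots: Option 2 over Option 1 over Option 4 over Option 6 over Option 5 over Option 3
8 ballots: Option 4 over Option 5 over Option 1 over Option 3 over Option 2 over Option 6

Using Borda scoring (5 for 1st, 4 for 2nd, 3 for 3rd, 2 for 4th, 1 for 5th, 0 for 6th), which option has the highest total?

Option 2

Option 1: 11×5 + 8×0 + 9×2 + 9×5 + 16×5 + 11×3 + 8×4 + 8×3 = 287
Option 2: 11×4 + 8×5 + 9×5 + 9×1 + 16×4 + 11×5 + 8×5 + 8×1 = 305
Option 3: 11×0 + 8×2 + 9×4 + 9×4 + 16×1 + 11×0 + 8×0 + 8×2 = 120
Option 4: 11×2 + 8×4 + 9×0 + 9×3 + 16×0 + 11×2 + 8×3 + 8×5 = 167
Option 5: 11×1 + 8×3 + 9×1 + 9×2 + 16×2 + 11×1 + 8×1 + 8×4 = 145
Option 6: 11×3 + 8×1 + 9×3 + 9×0 + 16×3 + 11×4 + 8×2 + 8×0 = 176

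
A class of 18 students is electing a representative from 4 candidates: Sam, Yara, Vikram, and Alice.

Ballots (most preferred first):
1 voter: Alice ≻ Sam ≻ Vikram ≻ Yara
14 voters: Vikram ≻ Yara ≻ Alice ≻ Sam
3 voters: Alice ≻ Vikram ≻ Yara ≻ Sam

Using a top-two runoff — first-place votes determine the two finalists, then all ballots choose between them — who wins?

Vikram

Round 1 first-place votes: Sam 0, Yara 0, Vikram 14, Alice 4. Vikram and Alice advance.
Runoff: Vikram is ranked above Alice on 14 ballots, Alice above Vikram on 4.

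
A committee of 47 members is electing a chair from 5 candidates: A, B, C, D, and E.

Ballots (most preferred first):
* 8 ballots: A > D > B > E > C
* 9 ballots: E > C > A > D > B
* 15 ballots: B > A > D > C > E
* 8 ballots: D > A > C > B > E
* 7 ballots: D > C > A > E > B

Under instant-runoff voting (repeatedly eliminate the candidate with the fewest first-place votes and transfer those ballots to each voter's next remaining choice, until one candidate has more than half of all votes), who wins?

Round 1: A 8, B 15, C 0, D 15, E 9. C eliminated.
Round 2: A 8, B 15, D 15, E 9. A eliminated.
Round 3: B 15, D 23, E 9. E eliminated.
Round 4: B 15, D 32. D has a majority (≥24).

D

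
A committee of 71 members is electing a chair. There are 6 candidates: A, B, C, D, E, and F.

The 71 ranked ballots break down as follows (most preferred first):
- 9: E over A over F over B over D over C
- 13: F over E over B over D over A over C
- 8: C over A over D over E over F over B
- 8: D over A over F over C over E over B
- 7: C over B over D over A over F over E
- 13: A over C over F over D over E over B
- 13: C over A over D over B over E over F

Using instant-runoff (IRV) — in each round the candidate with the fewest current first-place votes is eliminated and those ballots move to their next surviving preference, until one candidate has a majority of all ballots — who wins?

Round 1: A 13, B 0, C 28, D 8, E 9, F 13. B eliminated.
Round 2: A 13, C 28, D 8, E 9, F 13. D eliminated.
Round 3: A 21, C 28, E 9, F 13. E eliminated.
Round 4: A 30, C 28, F 13. F eliminated.
Round 5: A 43, C 28. A has a majority (≥36).

A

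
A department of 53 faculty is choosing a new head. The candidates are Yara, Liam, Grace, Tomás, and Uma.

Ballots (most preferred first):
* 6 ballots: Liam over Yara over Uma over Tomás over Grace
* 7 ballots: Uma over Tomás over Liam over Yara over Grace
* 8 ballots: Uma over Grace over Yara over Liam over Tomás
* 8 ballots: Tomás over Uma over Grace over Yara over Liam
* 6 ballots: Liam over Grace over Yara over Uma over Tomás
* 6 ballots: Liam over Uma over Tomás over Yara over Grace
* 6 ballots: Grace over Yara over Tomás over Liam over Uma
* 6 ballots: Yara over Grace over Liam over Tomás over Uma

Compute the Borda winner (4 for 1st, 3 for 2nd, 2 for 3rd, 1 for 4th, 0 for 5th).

Yara: 6×3 + 7×1 + 8×2 + 8×1 + 6×2 + 6×1 + 6×3 + 6×4 = 109
Liam: 6×4 + 7×2 + 8×1 + 8×0 + 6×4 + 6×4 + 6×1 + 6×2 = 112
Grace: 6×0 + 7×0 + 8×3 + 8×2 + 6×3 + 6×0 + 6×4 + 6×3 = 100
Tomás: 6×1 + 7×3 + 8×0 + 8×4 + 6×0 + 6×2 + 6×2 + 6×1 = 89
Uma: 6×2 + 7×4 + 8×4 + 8×3 + 6×1 + 6×3 + 6×0 + 6×0 = 120

Uma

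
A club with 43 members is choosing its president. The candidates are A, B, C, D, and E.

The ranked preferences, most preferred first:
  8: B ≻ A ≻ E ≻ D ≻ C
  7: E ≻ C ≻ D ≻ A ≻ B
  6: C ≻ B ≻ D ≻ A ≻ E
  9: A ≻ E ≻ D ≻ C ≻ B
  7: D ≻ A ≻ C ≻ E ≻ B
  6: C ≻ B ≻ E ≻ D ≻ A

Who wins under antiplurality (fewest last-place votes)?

D

Last-place votes: A 6, B 23, C 8, D 0, E 6.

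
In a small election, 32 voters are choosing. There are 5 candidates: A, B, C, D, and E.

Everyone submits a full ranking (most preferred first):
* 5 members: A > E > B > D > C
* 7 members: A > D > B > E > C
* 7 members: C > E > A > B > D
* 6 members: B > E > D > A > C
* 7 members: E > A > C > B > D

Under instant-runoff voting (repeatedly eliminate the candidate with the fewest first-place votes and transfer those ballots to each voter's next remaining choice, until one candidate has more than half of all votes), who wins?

E

Round 1: A 12, B 6, C 7, D 0, E 7. D eliminated.
Round 2: A 12, B 6, C 7, E 7. B eliminated.
Round 3: A 12, C 7, E 13. C eliminated.
Round 4: A 12, E 20. E has a majority (≥17).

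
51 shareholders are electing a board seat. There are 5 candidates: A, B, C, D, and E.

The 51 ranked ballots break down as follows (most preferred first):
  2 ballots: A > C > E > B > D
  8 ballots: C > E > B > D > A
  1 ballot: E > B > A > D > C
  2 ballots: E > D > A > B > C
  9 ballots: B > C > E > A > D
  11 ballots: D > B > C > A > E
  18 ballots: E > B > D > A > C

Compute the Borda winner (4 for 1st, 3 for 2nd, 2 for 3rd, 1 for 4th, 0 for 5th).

A: 2×4 + 8×0 + 1×2 + 2×2 + 9×1 + 11×1 + 18×1 = 52
B: 2×1 + 8×2 + 1×3 + 2×1 + 9×4 + 11×3 + 18×3 = 146
C: 2×3 + 8×4 + 1×0 + 2×0 + 9×3 + 11×2 + 18×0 = 87
D: 2×0 + 8×1 + 1×1 + 2×3 + 9×0 + 11×4 + 18×2 = 95
E: 2×2 + 8×3 + 1×4 + 2×4 + 9×2 + 11×0 + 18×4 = 130

B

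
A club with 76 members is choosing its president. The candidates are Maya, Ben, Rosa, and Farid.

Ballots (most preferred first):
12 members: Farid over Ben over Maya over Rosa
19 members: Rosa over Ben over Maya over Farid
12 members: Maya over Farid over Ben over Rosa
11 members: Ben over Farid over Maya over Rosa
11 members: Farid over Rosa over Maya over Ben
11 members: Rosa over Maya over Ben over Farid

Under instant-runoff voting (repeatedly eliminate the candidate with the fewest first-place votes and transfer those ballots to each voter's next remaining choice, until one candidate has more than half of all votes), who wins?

Farid

Round 1: Maya 12, Ben 11, Rosa 30, Farid 23. Ben eliminated.
Round 2: Maya 12, Rosa 30, Farid 34. Maya eliminated.
Round 3: Rosa 30, Farid 46. Farid has a majority (≥39).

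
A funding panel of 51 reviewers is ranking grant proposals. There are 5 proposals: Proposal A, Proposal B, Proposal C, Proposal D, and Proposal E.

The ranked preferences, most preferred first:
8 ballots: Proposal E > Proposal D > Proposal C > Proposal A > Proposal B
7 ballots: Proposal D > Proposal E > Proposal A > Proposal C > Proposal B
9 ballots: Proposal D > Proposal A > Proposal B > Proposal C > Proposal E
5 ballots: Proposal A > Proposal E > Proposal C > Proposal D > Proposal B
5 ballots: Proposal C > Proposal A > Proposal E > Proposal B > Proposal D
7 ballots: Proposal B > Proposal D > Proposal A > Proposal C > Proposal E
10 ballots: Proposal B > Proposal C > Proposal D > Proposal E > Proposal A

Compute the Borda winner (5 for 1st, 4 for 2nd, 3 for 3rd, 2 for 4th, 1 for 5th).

Proposal D

Proposal A: 8×2 + 7×3 + 9×4 + 5×5 + 5×4 + 7×3 + 10×1 = 149
Proposal B: 8×1 + 7×1 + 9×3 + 5×1 + 5×2 + 7×5 + 10×5 = 142
Proposal C: 8×3 + 7×2 + 9×2 + 5×3 + 5×5 + 7×2 + 10×4 = 150
Proposal D: 8×4 + 7×5 + 9×5 + 5×2 + 5×1 + 7×4 + 10×3 = 185
Proposal E: 8×5 + 7×4 + 9×1 + 5×4 + 5×3 + 7×1 + 10×2 = 139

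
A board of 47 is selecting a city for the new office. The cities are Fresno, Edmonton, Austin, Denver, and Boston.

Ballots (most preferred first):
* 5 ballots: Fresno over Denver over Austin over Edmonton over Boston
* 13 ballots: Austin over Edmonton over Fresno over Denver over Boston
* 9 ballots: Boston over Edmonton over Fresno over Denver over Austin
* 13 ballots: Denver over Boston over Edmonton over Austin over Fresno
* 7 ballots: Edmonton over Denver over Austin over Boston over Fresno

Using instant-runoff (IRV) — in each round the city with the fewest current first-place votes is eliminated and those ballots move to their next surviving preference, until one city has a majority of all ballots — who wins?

Denver

Round 1: Fresno 5, Edmonton 7, Austin 13, Denver 13, Boston 9. Fresno eliminated.
Round 2: Edmonton 7, Austin 13, Denver 18, Boston 9. Edmonton eliminated.
Round 3: Austin 13, Denver 25, Boston 9. Denver has a majority (≥24).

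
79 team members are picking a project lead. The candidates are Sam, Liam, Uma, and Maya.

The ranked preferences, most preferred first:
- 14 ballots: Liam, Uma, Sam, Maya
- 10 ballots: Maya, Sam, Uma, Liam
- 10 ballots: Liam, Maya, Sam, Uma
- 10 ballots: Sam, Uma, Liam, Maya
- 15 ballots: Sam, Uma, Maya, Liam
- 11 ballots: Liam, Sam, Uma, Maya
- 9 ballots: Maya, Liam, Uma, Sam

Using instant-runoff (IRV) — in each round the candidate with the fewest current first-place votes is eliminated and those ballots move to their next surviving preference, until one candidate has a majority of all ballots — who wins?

Liam

Round 1: Sam 25, Liam 35, Uma 0, Maya 19. Uma eliminated.
Round 2: Sam 25, Liam 35, Maya 19. Maya eliminated.
Round 3: Sam 35, Liam 44. Liam has a majority (≥40).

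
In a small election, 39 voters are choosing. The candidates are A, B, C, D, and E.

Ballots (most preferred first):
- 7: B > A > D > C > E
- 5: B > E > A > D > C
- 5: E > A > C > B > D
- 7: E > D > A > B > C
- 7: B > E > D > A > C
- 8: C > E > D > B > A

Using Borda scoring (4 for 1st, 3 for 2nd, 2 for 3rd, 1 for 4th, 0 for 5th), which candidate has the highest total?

A: 7×3 + 5×2 + 5×3 + 7×2 + 7×1 + 8×0 = 67
B: 7×4 + 5×4 + 5×1 + 7×1 + 7×4 + 8×1 = 96
C: 7×1 + 5×0 + 5×2 + 7×0 + 7×0 + 8×4 = 49
D: 7×2 + 5×1 + 5×0 + 7×3 + 7×2 + 8×2 = 70
E: 7×0 + 5×3 + 5×4 + 7×4 + 7×3 + 8×3 = 108

E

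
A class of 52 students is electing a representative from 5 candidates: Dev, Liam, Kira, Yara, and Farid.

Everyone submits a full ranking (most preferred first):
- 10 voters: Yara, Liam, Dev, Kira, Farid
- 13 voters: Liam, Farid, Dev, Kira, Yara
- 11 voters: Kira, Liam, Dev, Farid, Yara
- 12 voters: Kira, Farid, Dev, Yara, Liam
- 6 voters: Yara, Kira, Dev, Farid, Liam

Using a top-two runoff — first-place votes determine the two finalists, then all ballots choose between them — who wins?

Kira

Round 1 first-place votes: Dev 0, Liam 13, Kira 23, Yara 16, Farid 0. Kira and Yara advance.
Runoff: Kira is ranked above Yara on 36 ballots, Yara above Kira on 16.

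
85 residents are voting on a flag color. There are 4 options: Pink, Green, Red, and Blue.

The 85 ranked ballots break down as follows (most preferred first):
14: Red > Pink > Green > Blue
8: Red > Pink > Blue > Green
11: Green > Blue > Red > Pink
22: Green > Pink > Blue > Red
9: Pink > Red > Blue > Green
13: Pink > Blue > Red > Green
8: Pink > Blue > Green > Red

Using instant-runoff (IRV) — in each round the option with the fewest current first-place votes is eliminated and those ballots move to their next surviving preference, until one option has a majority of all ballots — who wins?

Pink

Round 1: Pink 30, Green 33, Red 22, Blue 0. Blue eliminated.
Round 2: Pink 30, Green 33, Red 22. Red eliminated.
Round 3: Pink 52, Green 33. Pink has a majority (≥43).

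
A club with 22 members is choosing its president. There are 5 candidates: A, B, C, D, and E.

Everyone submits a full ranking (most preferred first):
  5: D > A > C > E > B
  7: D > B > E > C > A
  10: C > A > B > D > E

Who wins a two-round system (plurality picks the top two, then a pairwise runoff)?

Round 1 first-place votes: A 0, B 0, C 10, D 12, E 0. D and C advance.
Runoff: D is ranked above C on 12 ballots, C above D on 10.

D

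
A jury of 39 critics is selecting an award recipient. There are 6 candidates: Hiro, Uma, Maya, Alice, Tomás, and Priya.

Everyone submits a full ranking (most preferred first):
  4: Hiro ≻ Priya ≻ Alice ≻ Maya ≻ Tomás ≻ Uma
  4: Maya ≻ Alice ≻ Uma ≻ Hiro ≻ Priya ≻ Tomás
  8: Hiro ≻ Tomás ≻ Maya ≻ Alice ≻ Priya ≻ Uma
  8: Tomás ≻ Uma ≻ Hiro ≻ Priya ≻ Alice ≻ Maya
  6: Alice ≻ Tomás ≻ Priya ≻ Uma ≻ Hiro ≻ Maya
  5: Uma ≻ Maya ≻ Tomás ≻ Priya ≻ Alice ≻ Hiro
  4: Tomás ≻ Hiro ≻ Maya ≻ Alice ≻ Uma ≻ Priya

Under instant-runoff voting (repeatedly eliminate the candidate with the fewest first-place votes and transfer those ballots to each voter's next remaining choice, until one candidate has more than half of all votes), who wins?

Tomás

Round 1: Hiro 12, Uma 5, Maya 4, Alice 6, Tomás 12, Priya 0. Priya eliminated.
Round 2: Hiro 12, Uma 5, Maya 4, Alice 6, Tomás 12. Maya eliminated.
Round 3: Hiro 12, Uma 5, Alice 10, Tomás 12. Uma eliminated.
Round 4: Hiro 12, Alice 10, Tomás 17. Alice eliminated.
Round 5: Hiro 16, Tomás 23. Tomás has a majority (≥20).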